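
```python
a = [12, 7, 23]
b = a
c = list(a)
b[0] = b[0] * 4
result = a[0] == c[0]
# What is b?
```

After line 1: a = [12, 7, 23]
After line 2 (b = a, alias): a = [12, 7, 23], b = [12, 7, 23]
After line 3 (c = list(a) is a copy, new object): c = [12, 7, 23]
After line 4 (b[0] = 12 * 4 = 48; mutates shared a/b): a = b = [48, 7, 23], c = [12, 7, 23]
After line 5 (a[0] = 48, c[0] = 12; result = False)

[48, 7, 23]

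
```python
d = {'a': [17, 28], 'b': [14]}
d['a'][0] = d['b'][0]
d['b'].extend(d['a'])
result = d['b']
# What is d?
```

After line 1: d = {'a': [17, 28], 'b': [14]}
After line 2 (a[0] = b[0] = 14): d = {'a': [14, 28], 'b': [14]}
After line 3 (b.extend(a) appends [14, 28]): d = {'a': [14, 28], 'b': [14, 14, 28]}
After line 4: result = d['b'] = [14, 14, 28]

{'a': [14, 28], 'b': [14, 14, 28]}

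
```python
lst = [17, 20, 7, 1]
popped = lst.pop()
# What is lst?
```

[17, 20, 7]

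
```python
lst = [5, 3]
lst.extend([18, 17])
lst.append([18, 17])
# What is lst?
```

After line 1: lst = [5, 3]
After line 2 (extend unpacks [18, 17]): lst = [5, 3, 18, 17]
After line 3 (append adds [18, 17] as single element): lst = [5, 3, 18, 17, [18, 17]]

[5, 3, 18, 17, [18, 17]]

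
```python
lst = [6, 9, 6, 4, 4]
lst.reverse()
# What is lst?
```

[4, 4, 6, 9, 6]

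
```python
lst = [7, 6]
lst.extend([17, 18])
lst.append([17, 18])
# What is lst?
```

After line 1: lst = [7, 6]
After line 2 (extend unpacks [17, 18]): lst = [7, 6, 17, 18]
After line 3 (append adds [17, 18] as single element): lst = [7, 6, 17, 18, [17, 18]]

[7, 6, 17, 18, [17, 18]]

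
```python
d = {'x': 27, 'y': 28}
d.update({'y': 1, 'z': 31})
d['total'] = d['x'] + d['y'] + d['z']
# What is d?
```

After line 1: d = {'x': 27, 'y': 28}
After line 2 (y overwritten, z added): d = {'x': 27, 'y': 1, 'z': 31}
After line 3 (total = 27 + 1 + 31 = 59): d = {'x': 27, 'y': 1, 'z': 31, 'total': 59}

{'x': 27, 'y': 1, 'z': 31, 'total': 59}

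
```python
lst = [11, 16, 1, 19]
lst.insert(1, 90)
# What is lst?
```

[11, 90, 16, 1, 19]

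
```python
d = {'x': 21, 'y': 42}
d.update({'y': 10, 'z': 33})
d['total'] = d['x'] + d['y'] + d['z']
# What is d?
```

After line 1: d = {'x': 21, 'y': 42}
After line 2 (y overwritten, z added): d = {'x': 21, 'y': 10, 'z': 33}
After line 3 (total = 21 + 10 + 33 = 64): d = {'x': 21, 'y': 10, 'z': 33, 'total': 64}

{'x': 21, 'y': 10, 'z': 33, 'total': 64}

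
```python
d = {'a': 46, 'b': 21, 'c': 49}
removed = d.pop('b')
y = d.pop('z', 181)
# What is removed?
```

After line 1: d = {'a': 46, 'b': 21, 'c': 49}
After line 2 (pop 'b' returns 21): d = {'a': 46, 'c': 49}, removed = 21
After line 3 (pop 'z' missing, returns default 181): d = {'a': 46, 'c': 49}, y = 181

21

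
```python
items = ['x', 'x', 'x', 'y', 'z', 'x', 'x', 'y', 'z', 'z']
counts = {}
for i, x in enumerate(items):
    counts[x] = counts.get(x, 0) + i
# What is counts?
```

Initial: counts = {}, items = ['x', 'x', 'x', 'y', 'z', 'x', 'x', 'y', 'z', 'z']
i=0, x='x': counts = {'x': 0}
i=1, x='x': counts = {'x': 1}
i=2, x='x': counts = {'x': 3}
i=3, x='y': counts = {'x': 3, 'y': 3}
i=4, x='z': counts = {'x': 3, 'y': 3, 'z': 4}
i=5, x='x': counts = {'x': 8, 'y': 3, 'z': 4}
i=6, x='x': counts = {'x': 14, 'y': 3, 'z': 4}
i=7, x='y': counts = {'x': 14, 'y': 10, 'z': 4}
i=8, x='z': counts = {'x': 14, 'y': 10, 'z': 12}
i=9, x='z': counts = {'x': 14, 'y': 10, 'z': 21}

{'x': 14, 'y': 10, 'z': 21}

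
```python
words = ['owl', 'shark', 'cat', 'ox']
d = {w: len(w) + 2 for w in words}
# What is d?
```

{'owl': 5, 'shark': 7, 'cat': 5, 'ox': 4}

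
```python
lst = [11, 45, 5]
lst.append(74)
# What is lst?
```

[11, 45, 5, 74]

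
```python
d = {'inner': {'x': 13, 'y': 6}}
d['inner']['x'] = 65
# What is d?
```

After line 1: d = {'inner': {'x': 13, 'y': 6}}
After line 2 (inner x overwritten): d = {'inner': {'x': 65, 'y': 6}}

{'inner': {'x': 65, 'y': 6}}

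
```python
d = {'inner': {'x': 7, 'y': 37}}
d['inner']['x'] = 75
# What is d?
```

After line 1: d = {'inner': {'x': 7, 'y': 37}}
After line 2 (inner x overwritten): d = {'inner': {'x': 75, 'y': 37}}

{'inner': {'x': 75, 'y': 37}}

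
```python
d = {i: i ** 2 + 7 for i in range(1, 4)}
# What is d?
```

{1: 8, 2: 11, 3: 16}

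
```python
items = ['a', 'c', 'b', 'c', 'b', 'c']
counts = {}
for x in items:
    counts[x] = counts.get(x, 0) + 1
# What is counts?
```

Initial: counts = {}, items = ['a', 'c', 'b', 'c', 'b', 'c']
See 'a': counts = {'a': 1}
See 'c': counts = {'a': 1, 'c': 1}
See 'b': counts = {'a': 1, 'c': 1, 'b': 1}
See 'c': counts = {'a': 1, 'c': 2, 'b': 1}
See 'b': counts = {'a': 1, 'c': 2, 'b': 2}
See 'c': counts = {'a': 1, 'c': 3, 'b': 2}

{'a': 1, 'c': 3, 'b': 2}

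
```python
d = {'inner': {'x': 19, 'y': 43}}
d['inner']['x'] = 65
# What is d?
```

After line 1: d = {'inner': {'x': 19, 'y': 43}}
After line 2 (inner x overwritten): d = {'inner': {'x': 65, 'y': 43}}

{'inner': {'x': 65, 'y': 43}}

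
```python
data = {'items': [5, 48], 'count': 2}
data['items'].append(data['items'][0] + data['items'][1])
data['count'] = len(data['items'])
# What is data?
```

After line 1: data = {'items': [5, 48], 'count': 2}
After line 2 (append 5 + 48 = 53): data = {'items': [5, 48, 53], 'count': 2}
After line 3 (count = len(items) = 3): data = {'items': [5, 48, 53], 'count': 3}

{'items': [5, 48, 53], 'count': 3}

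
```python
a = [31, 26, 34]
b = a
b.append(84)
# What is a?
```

After line 1: a = [31, 26, 34]
After line 2 (b = a is an alias, same object): a = [31, 26, 34], b = [31, 26, 34]
After line 3 (b.append mutates the shared list): a = [31, 26, 34, 84], b = [31, 26, 34, 84]

[31, 26, 34, 84]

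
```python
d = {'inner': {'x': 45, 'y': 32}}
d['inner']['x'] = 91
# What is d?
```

After line 1: d = {'inner': {'x': 45, 'y': 32}}
After line 2 (inner x overwritten): d = {'inner': {'x': 91, 'y': 32}}

{'inner': {'x': 91, 'y': 32}}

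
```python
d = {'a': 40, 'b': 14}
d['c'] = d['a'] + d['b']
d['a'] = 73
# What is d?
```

After line 1: d = {'a': 40, 'b': 14}
After line 2 (d['c'] = 40 + 14): d = {'a': 40, 'b': 14, 'c': 54}
After line 3: d = {'a': 73, 'b': 14, 'c': 54}

{'a': 73, 'b': 14, 'c': 54}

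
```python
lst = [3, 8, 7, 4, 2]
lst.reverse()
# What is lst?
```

[2, 4, 7, 8, 3]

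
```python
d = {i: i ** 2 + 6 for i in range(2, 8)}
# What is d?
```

{2: 10, 3: 15, 4: 22, 5: 31, 6: 42, 7: 55}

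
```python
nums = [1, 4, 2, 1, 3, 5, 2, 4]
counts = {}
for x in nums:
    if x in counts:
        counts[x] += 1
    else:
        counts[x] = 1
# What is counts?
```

Initial: counts = {}, nums = [1, 4, 2, 1, 3, 5, 2, 4]
See 1: counts = {1: 1}
See 4: counts = {1: 1, 4: 1}
See 2: counts = {1: 1, 4: 1, 2: 1}
See 1: counts = {1: 2, 4: 1, 2: 1}
See 3: counts = {1: 2, 4: 1, 2: 1, 3: 1}
See 5: counts = {1: 2, 4: 1, 2: 1, 3: 1, 5: 1}
See 2: counts = {1: 2, 4: 1, 2: 2, 3: 1, 5: 1}
See 4: counts = {1: 2, 4: 2, 2: 2, 3: 1, 5: 1}

{1: 2, 4: 2, 2: 2, 3: 1, 5: 1}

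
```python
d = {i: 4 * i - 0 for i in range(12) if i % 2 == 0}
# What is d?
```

{0: 0, 2: 8, 4: 16, 6: 24, 8: 32, 10: 40}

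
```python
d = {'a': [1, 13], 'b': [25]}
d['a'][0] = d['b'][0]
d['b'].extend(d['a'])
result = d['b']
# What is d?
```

After line 1: d = {'a': [1, 13], 'b': [25]}
After line 2 (a[0] = b[0] = 25): d = {'a': [25, 13], 'b': [25]}
After line 3 (b.extend(a) appends [25, 13]): d = {'a': [25, 13], 'b': [25, 25, 13]}
After line 4: result = d['b'] = [25, 25, 13]

{'a': [25, 13], 'b': [25, 25, 13]}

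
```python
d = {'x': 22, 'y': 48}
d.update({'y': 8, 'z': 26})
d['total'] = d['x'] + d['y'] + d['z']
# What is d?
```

After line 1: d = {'x': 22, 'y': 48}
After line 2 (y overwritten, z added): d = {'x': 22, 'y': 8, 'z': 26}
After line 3 (total = 22 + 8 + 26 = 56): d = {'x': 22, 'y': 8, 'z': 26, 'total': 56}

{'x': 22, 'y': 8, 'z': 26, 'total': 56}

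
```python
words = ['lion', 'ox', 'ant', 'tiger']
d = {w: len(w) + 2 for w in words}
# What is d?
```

{'lion': 6, 'ox': 4, 'ant': 5, 'tiger': 7}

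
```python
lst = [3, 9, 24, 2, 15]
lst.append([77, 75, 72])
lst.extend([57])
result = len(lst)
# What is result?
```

After line 1: lst = [3, 9, 24, 2, 15]
After line 2 (append adds [77, 75, 72] as single element): lst = [3, 9, 24, 2, 15, [77, 75, 72]]
After line 3 (extend unpacks [57], adds 57): lst = [3, 9, 24, 2, 15, [77, 75, 72], 57]
After line 4: result = len(lst) = 7

7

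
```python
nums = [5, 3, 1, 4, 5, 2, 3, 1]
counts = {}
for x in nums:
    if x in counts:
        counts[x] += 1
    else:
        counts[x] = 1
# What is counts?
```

Initial: counts = {}, nums = [5, 3, 1, 4, 5, 2, 3, 1]
See 5: counts = {5: 1}
See 3: counts = {5: 1, 3: 1}
See 1: counts = {5: 1, 3: 1, 1: 1}
See 4: counts = {5: 1, 3: 1, 1: 1, 4: 1}
See 5: counts = {5: 2, 3: 1, 1: 1, 4: 1}
See 2: counts = {5: 2, 3: 1, 1: 1, 4: 1, 2: 1}
See 3: counts = {5: 2, 3: 2, 1: 1, 4: 1, 2: 1}
See 1: counts = {5: 2, 3: 2, 1: 2, 4: 1, 2: 1}

{5: 2, 3: 2, 1: 2, 4: 1, 2: 1}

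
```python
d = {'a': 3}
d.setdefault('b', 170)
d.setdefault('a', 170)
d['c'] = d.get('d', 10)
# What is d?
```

After line 1: d = {'a': 3}
After line 2 (setdefault adds 'b'=170): d = {'a': 3, 'b': 170}
After line 3 (setdefault 'a' no-op, already exists): d = {'a': 3, 'b': 170}
After line 4 (get('d', 10) returns default since 'd' not in d): d = {'a': 3, 'b': 170, 'c': 10}

{'a': 3, 'b': 170, 'c': 10}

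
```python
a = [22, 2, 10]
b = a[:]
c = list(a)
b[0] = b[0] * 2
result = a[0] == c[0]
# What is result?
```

After line 1: a = [22, 2, 10]
After line 2 (b = a[:], copy): a = [22, 2, 10], b = [22, 2, 10]
After line 3 (c = list(a) is a copy, new object): c = [22, 2, 10]
After line 4 (b[0] = 22 * 2 = 44; only b mutates (copy)): a = [22, 2, 10], b = [44, 2, 10], c = [22, 2, 10]
After line 5 (a[0] = 22, c[0] = 22; result = True)

True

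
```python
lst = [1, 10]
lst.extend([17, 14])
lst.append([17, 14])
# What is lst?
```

After line 1: lst = [1, 10]
After line 2 (extend unpacks [17, 14]): lst = [1, 10, 17, 14]
After line 3 (append adds [17, 14] as single element): lst = [1, 10, 17, 14, [17, 14]]

[1, 10, 17, 14, [17, 14]]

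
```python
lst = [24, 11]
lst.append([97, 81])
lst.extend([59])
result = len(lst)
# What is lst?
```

After line 1: lst = [24, 11]
After line 2 (append adds [97, 81] as single element): lst = [24, 11, [97, 81]]
After line 3 (extend unpacks [59], adds 59): lst = [24, 11, [97, 81], 59]
After line 4: result = len(lst) = 4

[24, 11, [97, 81], 59]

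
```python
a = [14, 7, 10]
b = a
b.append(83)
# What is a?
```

After line 1: a = [14, 7, 10]
After line 2 (b = a is an alias, same object): a = [14, 7, 10], b = [14, 7, 10]
After line 3 (b.append mutates the shared list): a = [14, 7, 10, 83], b = [14, 7, 10, 83]

[14, 7, 10, 83]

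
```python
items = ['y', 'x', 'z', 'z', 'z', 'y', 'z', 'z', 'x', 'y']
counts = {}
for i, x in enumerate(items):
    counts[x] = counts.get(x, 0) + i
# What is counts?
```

Initial: counts = {}, items = ['y', 'x', 'z', 'z', 'z', 'y', 'z', 'z', 'x', 'y']
i=0, x='y': counts = {'y': 0}
i=1, x='x': counts = {'y': 0, 'x': 1}
i=2, x='z': counts = {'y': 0, 'x': 1, 'z': 2}
i=3, x='z': counts = {'y': 0, 'x': 1, 'z': 5}
i=4, x='z': counts = {'y': 0, 'x': 1, 'z': 9}
i=5, x='y': counts = {'y': 5, 'x': 1, 'z': 9}
i=6, x='z': counts = {'y': 5, 'x': 1, 'z': 15}
i=7, x='z': counts = {'y': 5, 'x': 1, 'z': 22}
i=8, x='x': counts = {'y': 5, 'x': 9, 'z': 22}
i=9, x='y': counts = {'y': 14, 'x': 9, 'z': 22}

{'y': 14, 'x': 9, 'z': 22}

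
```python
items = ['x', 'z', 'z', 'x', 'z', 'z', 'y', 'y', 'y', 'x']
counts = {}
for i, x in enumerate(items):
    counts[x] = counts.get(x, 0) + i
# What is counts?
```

Initial: counts = {}, items = ['x', 'z', 'z', 'x', 'z', 'z', 'y', 'y', 'y', 'x']
i=0, x='x': counts = {'x': 0}
i=1, x='z': counts = {'x': 0, 'z': 1}
i=2, x='z': counts = {'x': 0, 'z': 3}
i=3, x='x': counts = {'x': 3, 'z': 3}
i=4, x='z': counts = {'x': 3, 'z': 7}
i=5, x='z': counts = {'x': 3, 'z': 12}
i=6, x='y': counts = {'x': 3, 'z': 12, 'y': 6}
i=7, x='y': counts = {'x': 3, 'z': 12, 'y': 13}
i=8, x='y': counts = {'x': 3, 'z': 12, 'y': 21}
i=9, x='x': counts = {'x': 12, 'z': 12, 'y': 21}

{'x': 12, 'z': 12, 'y': 21}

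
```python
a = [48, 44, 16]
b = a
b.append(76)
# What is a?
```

After line 1: a = [48, 44, 16]
After line 2 (b = a is an alias, same object): a = [48, 44, 16], b = [48, 44, 16]
After line 3 (b.append mutates the shared list): a = [48, 44, 16, 76], b = [48, 44, 16, 76]

[48, 44, 16, 76]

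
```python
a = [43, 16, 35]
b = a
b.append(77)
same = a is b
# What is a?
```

After line 1: a = [43, 16, 35]
After line 2 (b = a is an alias, same object): a = [43, 16, 35], b = [43, 16, 35]
After line 3 (b.append mutates the shared list): a = [43, 16, 35, 77], b = [43, 16, 35, 77]
After line 4 (same = a is b; same object -> True): same = True

[43, 16, 35, 77]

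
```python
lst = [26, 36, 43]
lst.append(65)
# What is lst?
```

[26, 36, 43, 65]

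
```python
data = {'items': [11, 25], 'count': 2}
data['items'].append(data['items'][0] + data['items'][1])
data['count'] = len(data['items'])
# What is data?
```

After line 1: data = {'items': [11, 25], 'count': 2}
After line 2 (append 11 + 25 = 36): data = {'items': [11, 25, 36], 'count': 2}
After line 3 (count = len(items) = 3): data = {'items': [11, 25, 36], 'count': 3}

{'items': [11, 25, 36], 'count': 3}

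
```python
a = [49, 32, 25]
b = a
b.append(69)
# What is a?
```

After line 1: a = [49, 32, 25]
After line 2 (b = a is an alias, same object): a = [49, 32, 25], b = [49, 32, 25]
After line 3 (b.append mutates the shared list): a = [49, 32, 25, 69], b = [49, 32, 25, 69]

[49, 32, 25, 69]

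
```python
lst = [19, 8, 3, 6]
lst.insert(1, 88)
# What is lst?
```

[19, 88, 8, 3, 6]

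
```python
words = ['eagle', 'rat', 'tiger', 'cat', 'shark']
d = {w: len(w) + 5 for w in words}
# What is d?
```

{'eagle': 10, 'rat': 8, 'tiger': 10, 'cat': 8, 'shark': 10}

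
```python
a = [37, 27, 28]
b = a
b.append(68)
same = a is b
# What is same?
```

After line 1: a = [37, 27, 28]
After line 2 (b = a is an alias, same object): a = [37, 27, 28], b = [37, 27, 28]
After line 3 (b.append mutates the shared list): a = [37, 27, 28, 68], b = [37, 27, 28, 68]
After line 4 (same = a is b; same object -> True): same = True

True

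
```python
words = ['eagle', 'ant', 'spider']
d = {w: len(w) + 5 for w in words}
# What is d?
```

{'eagle': 10, 'ant': 8, 'spider': 11}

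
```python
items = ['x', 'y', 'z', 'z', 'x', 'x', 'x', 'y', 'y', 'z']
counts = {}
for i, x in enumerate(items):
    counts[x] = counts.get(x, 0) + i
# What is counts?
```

Initial: counts = {}, items = ['x', 'y', 'z', 'z', 'x', 'x', 'x', 'y', 'y', 'z']
i=0, x='x': counts = {'x': 0}
i=1, x='y': counts = {'x': 0, 'y': 1}
i=2, x='z': counts = {'x': 0, 'y': 1, 'z': 2}
i=3, x='z': counts = {'x': 0, 'y': 1, 'z': 5}
i=4, x='x': counts = {'x': 4, 'y': 1, 'z': 5}
i=5, x='x': counts = {'x': 9, 'y': 1, 'z': 5}
i=6, x='x': counts = {'x': 15, 'y': 1, 'z': 5}
i=7, x='y': counts = {'x': 15, 'y': 8, 'z': 5}
i=8, x='y': counts = {'x': 15, 'y': 16, 'z': 5}
i=9, x='z': counts = {'x': 15, 'y': 16, 'z': 14}

{'x': 15, 'y': 16, 'z': 14}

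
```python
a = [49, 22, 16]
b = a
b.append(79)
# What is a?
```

After line 1: a = [49, 22, 16]
After line 2 (b = a is an alias, same object): a = [49, 22, 16], b = [49, 22, 16]
After line 3 (b.append mutates the shared list): a = [49, 22, 16, 79], b = [49, 22, 16, 79]

[49, 22, 16, 79]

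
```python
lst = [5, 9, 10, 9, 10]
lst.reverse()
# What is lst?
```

[10, 9, 10, 9, 5]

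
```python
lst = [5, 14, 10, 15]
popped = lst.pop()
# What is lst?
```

[5, 14, 10]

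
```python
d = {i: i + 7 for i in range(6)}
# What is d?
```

{0: 7, 1: 8, 2: 9, 3: 10, 4: 11, 5: 12}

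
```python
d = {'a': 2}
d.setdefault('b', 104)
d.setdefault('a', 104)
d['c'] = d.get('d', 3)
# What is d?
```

After line 1: d = {'a': 2}
After line 2 (setdefault adds 'b'=104): d = {'a': 2, 'b': 104}
After line 3 (setdefault 'a' no-op, already exists): d = {'a': 2, 'b': 104}
After line 4 (get('d', 3) returns default since 'd' not in d): d = {'a': 2, 'b': 104, 'c': 3}

{'a': 2, 'b': 104, 'c': 3}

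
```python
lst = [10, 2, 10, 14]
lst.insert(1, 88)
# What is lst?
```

[10, 88, 2, 10, 14]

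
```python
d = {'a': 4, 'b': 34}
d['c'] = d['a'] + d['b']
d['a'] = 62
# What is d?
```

After line 1: d = {'a': 4, 'b': 34}
After line 2 (d['c'] = 4 + 34): d = {'a': 4, 'b': 34, 'c': 38}
After line 3: d = {'a': 62, 'b': 34, 'c': 38}

{'a': 62, 'b': 34, 'c': 38}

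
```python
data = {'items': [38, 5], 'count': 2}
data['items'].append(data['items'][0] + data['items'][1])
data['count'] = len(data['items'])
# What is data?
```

After line 1: data = {'items': [38, 5], 'count': 2}
After line 2 (append 38 + 5 = 43): data = {'items': [38, 5, 43], 'count': 2}
After line 3 (count = len(items) = 3): data = {'items': [38, 5, 43], 'count': 3}

{'items': [38, 5, 43], 'count': 3}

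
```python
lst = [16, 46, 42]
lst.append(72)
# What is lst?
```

[16, 46, 42, 72]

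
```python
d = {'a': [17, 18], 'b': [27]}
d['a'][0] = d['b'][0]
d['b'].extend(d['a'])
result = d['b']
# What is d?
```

After line 1: d = {'a': [17, 18], 'b': [27]}
After line 2 (a[0] = b[0] = 27): d = {'a': [27, 18], 'b': [27]}
After line 3 (b.extend(a) appends [27, 18]): d = {'a': [27, 18], 'b': [27, 27, 18]}
After line 4: result = d['b'] = [27, 27, 18]

{'a': [27, 18], 'b': [27, 27, 18]}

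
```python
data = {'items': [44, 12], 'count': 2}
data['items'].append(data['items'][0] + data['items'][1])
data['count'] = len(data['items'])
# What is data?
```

After line 1: data = {'items': [44, 12], 'count': 2}
After line 2 (append 44 + 12 = 56): data = {'items': [44, 12, 56], 'count': 2}
After line 3 (count = len(items) = 3): data = {'items': [44, 12, 56], 'count': 3}

{'items': [44, 12, 56], 'count': 3}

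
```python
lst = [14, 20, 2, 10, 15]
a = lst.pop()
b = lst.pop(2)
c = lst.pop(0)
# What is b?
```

After line 1: lst = [14, 20, 2, 10, 15]
After line 2 (pop() -> a = 15): lst = [14, 20, 2, 10]
After line 3 (pop(2) -> b = 2): lst = [14, 20, 10]
After line 4 (pop(0) -> c = 14): lst = [20, 10]

2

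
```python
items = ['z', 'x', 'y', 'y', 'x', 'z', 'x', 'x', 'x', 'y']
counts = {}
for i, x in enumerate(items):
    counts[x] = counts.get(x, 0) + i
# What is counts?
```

Initial: counts = {}, items = ['z', 'x', 'y', 'y', 'x', 'z', 'x', 'x', 'x', 'y']
i=0, x='z': counts = {'z': 0}
i=1, x='x': counts = {'z': 0, 'x': 1}
i=2, x='y': counts = {'z': 0, 'x': 1, 'y': 2}
i=3, x='y': counts = {'z': 0, 'x': 1, 'y': 5}
i=4, x='x': counts = {'z': 0, 'x': 5, 'y': 5}
i=5, x='z': counts = {'z': 5, 'x': 5, 'y': 5}
i=6, x='x': counts = {'z': 5, 'x': 11, 'y': 5}
i=7, x='x': counts = {'z': 5, 'x': 18, 'y': 5}
i=8, x='x': counts = {'z': 5, 'x': 26, 'y': 5}
i=9, x='y': counts = {'z': 5, 'x': 26, 'y': 14}

{'z': 5, 'x': 26, 'y': 14}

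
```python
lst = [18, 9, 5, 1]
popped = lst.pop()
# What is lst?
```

[18, 9, 5]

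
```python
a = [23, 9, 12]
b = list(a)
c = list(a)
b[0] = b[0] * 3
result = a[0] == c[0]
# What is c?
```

After line 1: a = [23, 9, 12]
After line 2 (b = list(a), copy): a = [23, 9, 12], b = [23, 9, 12]
After line 3 (c = list(a) is a copy, new object): c = [23, 9, 12]
After line 4 (b[0] = 23 * 3 = 69; only b mutates (copy)): a = [23, 9, 12], b = [69, 9, 12], c = [23, 9, 12]
After line 5 (a[0] = 23, c[0] = 23; result = True)

[23, 9, 12]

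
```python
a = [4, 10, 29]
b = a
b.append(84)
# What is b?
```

After line 1: a = [4, 10, 29]
After line 2 (b = a is an alias, same object): a = [4, 10, 29], b = [4, 10, 29]
After line 3 (b.append mutates the shared list): a = [4, 10, 29, 84], b = [4, 10, 29, 84]

[4, 10, 29, 84]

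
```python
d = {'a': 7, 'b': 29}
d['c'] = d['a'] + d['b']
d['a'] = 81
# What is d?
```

After line 1: d = {'a': 7, 'b': 29}
After line 2 (d['c'] = 7 + 29): d = {'a': 7, 'b': 29, 'c': 36}
After line 3: d = {'a': 81, 'b': 29, 'c': 36}

{'a': 81, 'b': 29, 'c': 36}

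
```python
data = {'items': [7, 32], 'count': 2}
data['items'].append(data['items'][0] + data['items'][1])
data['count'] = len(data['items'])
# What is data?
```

After line 1: data = {'items': [7, 32], 'count': 2}
After line 2 (append 7 + 32 = 39): data = {'items': [7, 32, 39], 'count': 2}
After line 3 (count = len(items) = 3): data = {'items': [7, 32, 39], 'count': 3}

{'items': [7, 32, 39], 'count': 3}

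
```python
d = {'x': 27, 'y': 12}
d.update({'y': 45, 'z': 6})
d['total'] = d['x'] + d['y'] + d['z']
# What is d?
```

After line 1: d = {'x': 27, 'y': 12}
After line 2 (y overwritten, z added): d = {'x': 27, 'y': 45, 'z': 6}
After line 3 (total = 27 + 45 + 6 = 78): d = {'x': 27, 'y': 45, 'z': 6, 'total': 78}

{'x': 27, 'y': 45, 'z': 6, 'total': 78}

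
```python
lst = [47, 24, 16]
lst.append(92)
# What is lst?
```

[47, 24, 16, 92]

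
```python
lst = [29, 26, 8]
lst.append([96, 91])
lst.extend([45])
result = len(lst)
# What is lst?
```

After line 1: lst = [29, 26, 8]
After line 2 (append adds [96, 91] as single element): lst = [29, 26, 8, [96, 91]]
After line 3 (extend unpacks [45], adds 45): lst = [29, 26, 8, [96, 91], 45]
After line 4: result = len(lst) = 5

[29, 26, 8, [96, 91], 45]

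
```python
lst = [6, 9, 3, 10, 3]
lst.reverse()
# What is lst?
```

[3, 10, 3, 9, 6]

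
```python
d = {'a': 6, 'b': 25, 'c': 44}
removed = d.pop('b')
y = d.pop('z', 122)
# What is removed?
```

After line 1: d = {'a': 6, 'b': 25, 'c': 44}
After line 2 (pop 'b' returns 25): d = {'a': 6, 'c': 44}, removed = 25
After line 3 (pop 'z' missing, returns default 122): d = {'a': 6, 'c': 44}, y = 122

25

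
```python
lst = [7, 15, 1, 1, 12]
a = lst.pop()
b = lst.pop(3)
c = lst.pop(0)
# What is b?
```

After line 1: lst = [7, 15, 1, 1, 12]
After line 2 (pop() -> a = 12): lst = [7, 15, 1, 1]
After line 3 (pop(3) -> b = 1): lst = [7, 15, 1]
After line 4 (pop(0) -> c = 7): lst = [15, 1]

1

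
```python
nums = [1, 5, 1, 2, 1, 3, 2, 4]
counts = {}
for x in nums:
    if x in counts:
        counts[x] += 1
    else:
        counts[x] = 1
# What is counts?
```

Initial: counts = {}, nums = [1, 5, 1, 2, 1, 3, 2, 4]
See 1: counts = {1: 1}
See 5: counts = {1: 1, 5: 1}
See 1: counts = {1: 2, 5: 1}
See 2: counts = {1: 2, 5: 1, 2: 1}
See 1: counts = {1: 3, 5: 1, 2: 1}
See 3: counts = {1: 3, 5: 1, 2: 1, 3: 1}
See 2: counts = {1: 3, 5: 1, 2: 2, 3: 1}
See 4: counts = {1: 3, 5: 1, 2: 2, 3: 1, 4: 1}

{1: 3, 5: 1, 2: 2, 3: 1, 4: 1}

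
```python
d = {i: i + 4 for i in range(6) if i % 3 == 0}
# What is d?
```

{0: 4, 3: 7}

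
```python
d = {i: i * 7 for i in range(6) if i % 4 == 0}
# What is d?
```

{0: 0, 4: 28}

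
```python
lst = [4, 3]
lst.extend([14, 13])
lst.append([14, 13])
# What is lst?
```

After line 1: lst = [4, 3]
After line 2 (extend unpacks [14, 13]): lst = [4, 3, 14, 13]
After line 3 (append adds [14, 13] as single element): lst = [4, 3, 14, 13, [14, 13]]

[4, 3, 14, 13, [14, 13]]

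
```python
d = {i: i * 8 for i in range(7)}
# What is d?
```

{0: 0, 1: 8, 2: 16, 3: 24, 4: 32, 5: 40, 6: 48}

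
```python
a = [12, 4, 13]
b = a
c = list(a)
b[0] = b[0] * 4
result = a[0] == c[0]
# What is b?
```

After line 1: a = [12, 4, 13]
After line 2 (b = a, alias): a = [12, 4, 13], b = [12, 4, 13]
After line 3 (c = list(a) is a copy, new object): c = [12, 4, 13]
After line 4 (b[0] = 12 * 4 = 48; mutates shared a/b): a = b = [48, 4, 13], c = [12, 4, 13]
After line 5 (a[0] = 48, c[0] = 12; result = False)

[48, 4, 13]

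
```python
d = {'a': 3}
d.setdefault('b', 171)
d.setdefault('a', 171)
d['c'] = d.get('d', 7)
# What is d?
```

After line 1: d = {'a': 3}
After line 2 (setdefault adds 'b'=171): d = {'a': 3, 'b': 171}
After line 3 (setdefault 'a' no-op, already exists): d = {'a': 3, 'b': 171}
After line 4 (get('d', 7) returns default since 'd' not in d): d = {'a': 3, 'b': 171, 'c': 7}

{'a': 3, 'b': 171, 'c': 7}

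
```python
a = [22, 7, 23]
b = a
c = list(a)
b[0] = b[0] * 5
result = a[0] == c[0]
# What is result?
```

After line 1: a = [22, 7, 23]
After line 2 (b = a, alias): a = [22, 7, 23], b = [22, 7, 23]
After line 3 (c = list(a) is a copy, new object): c = [22, 7, 23]
After line 4 (b[0] = 22 * 5 = 110; mutates shared a/b): a = b = [110, 7, 23], c = [22, 7, 23]
After line 5 (a[0] = 110, c[0] = 22; result = False)

False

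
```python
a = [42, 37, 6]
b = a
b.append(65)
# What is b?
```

After line 1: a = [42, 37, 6]
After line 2 (b = a is an alias, same object): a = [42, 37, 6], b = [42, 37, 6]
After line 3 (b.append mutates the shared list): a = [42, 37, 6, 65], b = [42, 37, 6, 65]

[42, 37, 6, 65]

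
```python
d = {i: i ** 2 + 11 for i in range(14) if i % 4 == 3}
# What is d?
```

{3: 20, 7: 60, 11: 132}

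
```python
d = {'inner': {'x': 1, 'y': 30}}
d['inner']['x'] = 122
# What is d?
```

After line 1: d = {'inner': {'x': 1, 'y': 30}}
After line 2 (inner x overwritten): d = {'inner': {'x': 122, 'y': 30}}

{'inner': {'x': 122, 'y': 30}}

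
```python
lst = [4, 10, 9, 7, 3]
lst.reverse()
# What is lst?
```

[3, 7, 9, 10, 4]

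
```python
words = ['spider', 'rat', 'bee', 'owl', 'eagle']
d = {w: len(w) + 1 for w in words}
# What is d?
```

{'spider': 7, 'rat': 4, 'bee': 4, 'owl': 4, 'eagle': 6}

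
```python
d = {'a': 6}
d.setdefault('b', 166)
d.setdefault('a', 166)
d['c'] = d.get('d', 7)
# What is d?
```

After line 1: d = {'a': 6}
After line 2 (setdefault adds 'b'=166): d = {'a': 6, 'b': 166}
After line 3 (setdefault 'a' no-op, already exists): d = {'a': 6, 'b': 166}
After line 4 (get('d', 7) returns default since 'd' not in d): d = {'a': 6, 'b': 166, 'c': 7}

{'a': 6, 'b': 166, 'c': 7}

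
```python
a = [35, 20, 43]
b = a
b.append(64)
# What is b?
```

After line 1: a = [35, 20, 43]
After line 2 (b = a is an alias, same object): a = [35, 20, 43], b = [35, 20, 43]
After line 3 (b.append mutates the shared list): a = [35, 20, 43, 64], b = [35, 20, 43, 64]

[35, 20, 43, 64]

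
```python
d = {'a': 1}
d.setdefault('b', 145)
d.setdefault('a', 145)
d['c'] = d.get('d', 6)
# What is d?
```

After line 1: d = {'a': 1}
After line 2 (setdefault adds 'b'=145): d = {'a': 1, 'b': 145}
After line 3 (setdefault 'a' no-op, already exists): d = {'a': 1, 'b': 145}
After line 4 (get('d', 6) returns default since 'd' not in d): d = {'a': 1, 'b': 145, 'c': 6}

{'a': 1, 'b': 145, 'c': 6}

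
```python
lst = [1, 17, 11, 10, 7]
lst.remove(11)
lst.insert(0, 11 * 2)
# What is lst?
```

After line 1: lst = [1, 17, 11, 10, 7]
After line 2 (remove first 11): lst = [1, 17, 10, 7]
After line 3 (insert 22 at index 0): lst = [22, 1, 17, 10, 7]

[22, 1, 17, 10, 7]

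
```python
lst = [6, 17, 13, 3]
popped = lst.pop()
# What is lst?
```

[6, 17, 13]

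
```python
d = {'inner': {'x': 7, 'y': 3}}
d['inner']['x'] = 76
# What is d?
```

After line 1: d = {'inner': {'x': 7, 'y': 3}}
After line 2 (inner x overwritten): d = {'inner': {'x': 76, 'y': 3}}

{'inner': {'x': 76, 'y': 3}}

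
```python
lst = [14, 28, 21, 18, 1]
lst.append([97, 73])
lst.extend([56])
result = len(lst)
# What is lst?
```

After line 1: lst = [14, 28, 21, 18, 1]
After line 2 (append adds [97, 73] as single element): lst = [14, 28, 21, 18, 1, [97, 73]]
After line 3 (extend unpacks [56], adds 56): lst = [14, 28, 21, 18, 1, [97, 73], 56]
After line 4: result = len(lst) = 7

[14, 28, 21, 18, 1, [97, 73], 56]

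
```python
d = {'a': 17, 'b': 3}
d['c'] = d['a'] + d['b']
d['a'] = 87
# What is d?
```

After line 1: d = {'a': 17, 'b': 3}
After line 2 (d['c'] = 17 + 3): d = {'a': 17, 'b': 3, 'c': 20}
After line 3: d = {'a': 87, 'b': 3, 'c': 20}

{'a': 87, 'b': 3, 'c': 20}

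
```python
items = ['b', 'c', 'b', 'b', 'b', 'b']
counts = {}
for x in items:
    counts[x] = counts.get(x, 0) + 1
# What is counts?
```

Initial: counts = {}, items = ['b', 'c', 'b', 'b', 'b', 'b']
See 'b': counts = {'b': 1}
See 'c': counts = {'b': 1, 'c': 1}
See 'b': counts = {'b': 2, 'c': 1}
See 'b': counts = {'b': 3, 'c': 1}
See 'b': counts = {'b': 4, 'c': 1}
See 'b': counts = {'b': 5, 'c': 1}

{'b': 5, 'c': 1}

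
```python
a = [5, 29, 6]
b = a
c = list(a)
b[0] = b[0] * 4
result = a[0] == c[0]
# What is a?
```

After line 1: a = [5, 29, 6]
After line 2 (b = a, alias): a = [5, 29, 6], b = [5, 29, 6]
After line 3 (c = list(a) is a copy, new object): c = [5, 29, 6]
After line 4 (b[0] = 5 * 4 = 20; mutates shared a/b): a = b = [20, 29, 6], c = [5, 29, 6]
After line 5 (a[0] = 20, c[0] = 5; result = False)

[20, 29, 6]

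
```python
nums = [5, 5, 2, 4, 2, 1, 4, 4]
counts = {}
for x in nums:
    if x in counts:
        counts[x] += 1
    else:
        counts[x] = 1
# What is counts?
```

Initial: counts = {}, nums = [5, 5, 2, 4, 2, 1, 4, 4]
See 5: counts = {5: 1}
See 5: counts = {5: 2}
See 2: counts = {5: 2, 2: 1}
See 4: counts = {5: 2, 2: 1, 4: 1}
See 2: counts = {5: 2, 2: 2, 4: 1}
See 1: counts = {5: 2, 2: 2, 4: 1, 1: 1}
See 4: counts = {5: 2, 2: 2, 4: 2, 1: 1}
See 4: counts = {5: 2, 2: 2, 4: 3, 1: 1}

{5: 2, 2: 2, 4: 3, 1: 1}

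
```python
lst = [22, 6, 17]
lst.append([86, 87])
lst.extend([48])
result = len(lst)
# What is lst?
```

After line 1: lst = [22, 6, 17]
After line 2 (append adds [86, 87] as single element): lst = [22, 6, 17, [86, 87]]
After line 3 (extend unpacks [48], adds 48): lst = [22, 6, 17, [86, 87], 48]
After line 4: result = len(lst) = 5

[22, 6, 17, [86, 87], 48]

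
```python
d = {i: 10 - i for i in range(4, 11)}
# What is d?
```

{4: 6, 5: 5, 6: 4, 7: 3, 8: 2, 9: 1, 10: 0}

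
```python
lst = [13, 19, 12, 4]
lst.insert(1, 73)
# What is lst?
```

[13, 73, 19, 12, 4]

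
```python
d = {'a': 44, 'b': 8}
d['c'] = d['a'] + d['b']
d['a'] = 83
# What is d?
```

After line 1: d = {'a': 44, 'b': 8}
After line 2 (d['c'] = 44 + 8): d = {'a': 44, 'b': 8, 'c': 52}
After line 3: d = {'a': 83, 'b': 8, 'c': 52}

{'a': 83, 'b': 8, 'c': 52}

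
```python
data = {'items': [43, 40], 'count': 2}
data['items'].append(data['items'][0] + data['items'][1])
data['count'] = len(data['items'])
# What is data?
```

After line 1: data = {'items': [43, 40], 'count': 2}
After line 2 (append 43 + 40 = 83): data = {'items': [43, 40, 83], 'count': 2}
After line 3 (count = len(items) = 3): data = {'items': [43, 40, 83], 'count': 3}

{'items': [43, 40, 83], 'count': 3}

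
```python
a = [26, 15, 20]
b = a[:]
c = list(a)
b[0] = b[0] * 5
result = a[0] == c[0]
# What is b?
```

After line 1: a = [26, 15, 20]
After line 2 (b = a[:], copy): a = [26, 15, 20], b = [26, 15, 20]
After line 3 (c = list(a) is a copy, new object): c = [26, 15, 20]
After line 4 (b[0] = 26 * 5 = 130; only b mutates (copy)): a = [26, 15, 20], b = [130, 15, 20], c = [26, 15, 20]
After line 5 (a[0] = 26, c[0] = 26; result = True)

[130, 15, 20]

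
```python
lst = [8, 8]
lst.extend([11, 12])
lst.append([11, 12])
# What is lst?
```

After line 1: lst = [8, 8]
After line 2 (extend unpacks [11, 12]): lst = [8, 8, 11, 12]
After line 3 (append adds [11, 12] as single element): lst = [8, 8, 11, 12, [11, 12]]

[8, 8, 11, 12, [11, 12]]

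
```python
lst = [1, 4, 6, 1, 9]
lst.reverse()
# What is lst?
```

[9, 1, 6, 4, 1]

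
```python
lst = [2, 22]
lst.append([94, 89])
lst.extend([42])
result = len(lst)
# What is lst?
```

After line 1: lst = [2, 22]
After line 2 (append adds [94, 89] as single element): lst = [2, 22, [94, 89]]
After line 3 (extend unpacks [42], adds 42): lst = [2, 22, [94, 89], 42]
After line 4: result = len(lst) = 4

[2, 22, [94, 89], 42]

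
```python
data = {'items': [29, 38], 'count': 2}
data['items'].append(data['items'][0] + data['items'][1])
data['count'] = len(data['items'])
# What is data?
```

After line 1: data = {'items': [29, 38], 'count': 2}
After line 2 (append 29 + 38 = 67): data = {'items': [29, 38, 67], 'count': 2}
After line 3 (count = len(items) = 3): data = {'items': [29, 38, 67], 'count': 3}

{'items': [29, 38, 67], 'count': 3}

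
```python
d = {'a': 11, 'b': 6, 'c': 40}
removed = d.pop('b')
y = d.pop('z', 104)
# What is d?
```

After line 1: d = {'a': 11, 'b': 6, 'c': 40}
After line 2 (pop 'b' returns 6): d = {'a': 11, 'c': 40}, removed = 6
After line 3 (pop 'z' missing, returns default 104): d = {'a': 11, 'c': 40}, y = 104

{'a': 11, 'c': 40}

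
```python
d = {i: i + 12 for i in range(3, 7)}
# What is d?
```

{3: 15, 4: 16, 5: 17, 6: 18}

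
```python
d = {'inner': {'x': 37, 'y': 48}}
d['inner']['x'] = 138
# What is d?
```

After line 1: d = {'inner': {'x': 37, 'y': 48}}
After line 2 (inner x overwritten): d = {'inner': {'x': 138, 'y': 48}}

{'inner': {'x': 138, 'y': 48}}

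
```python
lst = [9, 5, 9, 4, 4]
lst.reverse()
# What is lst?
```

[4, 4, 9, 5, 9]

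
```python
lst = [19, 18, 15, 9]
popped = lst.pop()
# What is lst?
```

[19, 18, 15]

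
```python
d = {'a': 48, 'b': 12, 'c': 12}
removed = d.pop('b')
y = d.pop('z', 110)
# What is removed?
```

After line 1: d = {'a': 48, 'b': 12, 'c': 12}
After line 2 (pop 'b' returns 12): d = {'a': 48, 'c': 12}, removed = 12
After line 3 (pop 'z' missing, returns default 110): d = {'a': 48, 'c': 12}, y = 110

12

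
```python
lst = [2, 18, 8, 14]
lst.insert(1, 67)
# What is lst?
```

[2, 67, 18, 8, 14]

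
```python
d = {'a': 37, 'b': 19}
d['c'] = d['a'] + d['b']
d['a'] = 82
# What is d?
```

After line 1: d = {'a': 37, 'b': 19}
After line 2 (d['c'] = 37 + 19): d = {'a': 37, 'b': 19, 'c': 56}
After line 3: d = {'a': 82, 'b': 19, 'c': 56}

{'a': 82, 'b': 19, 'c': 56}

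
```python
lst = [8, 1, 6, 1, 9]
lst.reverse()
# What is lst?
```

[9, 1, 6, 1, 8]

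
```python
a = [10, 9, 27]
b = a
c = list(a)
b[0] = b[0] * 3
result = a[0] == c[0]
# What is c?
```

After line 1: a = [10, 9, 27]
After line 2 (b = a, alias): a = [10, 9, 27], b = [10, 9, 27]
After line 3 (c = list(a) is a copy, new object): c = [10, 9, 27]
After line 4 (b[0] = 10 * 3 = 30; mutates shared a/b): a = b = [30, 9, 27], c = [10, 9, 27]
After line 5 (a[0] = 30, c[0] = 10; result = False)

[10, 9, 27]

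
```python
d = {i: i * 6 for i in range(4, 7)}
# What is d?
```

{4: 24, 5: 30, 6: 36}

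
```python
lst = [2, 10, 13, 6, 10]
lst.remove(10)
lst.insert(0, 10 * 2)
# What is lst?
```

After line 1: lst = [2, 10, 13, 6, 10]
After line 2 (remove first 10): lst = [2, 13, 6, 10]
After line 3 (insert 20 at index 0): lst = [20, 2, 13, 6, 10]

[20, 2, 13, 6, 10]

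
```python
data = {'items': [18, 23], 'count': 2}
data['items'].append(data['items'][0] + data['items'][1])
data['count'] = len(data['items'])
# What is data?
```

After line 1: data = {'items': [18, 23], 'count': 2}
After line 2 (append 18 + 23 = 41): data = {'items': [18, 23, 41], 'count': 2}
After line 3 (count = len(items) = 3): data = {'items': [18, 23, 41], 'count': 3}

{'items': [18, 23, 41], 'count': 3}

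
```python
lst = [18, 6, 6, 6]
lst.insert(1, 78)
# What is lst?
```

[18, 78, 6, 6, 6]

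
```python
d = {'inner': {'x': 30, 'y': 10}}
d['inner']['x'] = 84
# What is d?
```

After line 1: d = {'inner': {'x': 30, 'y': 10}}
After line 2 (inner x overwritten): d = {'inner': {'x': 84, 'y': 10}}

{'inner': {'x': 84, 'y': 10}}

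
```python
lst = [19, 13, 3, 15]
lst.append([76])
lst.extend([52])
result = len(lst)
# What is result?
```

After line 1: lst = [19, 13, 3, 15]
After line 2 (append adds [76] as single element): lst = [19, 13, 3, 15, [76]]
After line 3 (extend unpacks [52], adds 52): lst = [19, 13, 3, 15, [76], 52]
After line 4: result = len(lst) = 6

6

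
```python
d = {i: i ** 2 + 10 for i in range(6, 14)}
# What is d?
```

{6: 46, 7: 59, 8: 74, 9: 91, 10: 110, 11: 131, 12: 154, 13: 179}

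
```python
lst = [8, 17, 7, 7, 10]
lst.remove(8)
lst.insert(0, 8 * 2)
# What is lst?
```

After line 1: lst = [8, 17, 7, 7, 10]
After line 2 (remove first 8): lst = [17, 7, 7, 10]
After line 3 (insert 16 at index 0): lst = [16, 17, 7, 7, 10]

[16, 17, 7, 7, 10]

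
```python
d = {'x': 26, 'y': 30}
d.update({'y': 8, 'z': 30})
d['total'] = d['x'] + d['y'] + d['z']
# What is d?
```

After line 1: d = {'x': 26, 'y': 30}
After line 2 (y overwritten, z added): d = {'x': 26, 'y': 8, 'z': 30}
After line 3 (total = 26 + 8 + 30 = 64): d = {'x': 26, 'y': 8, 'z': 30, 'total': 64}

{'x': 26, 'y': 8, 'z': 30, 'total': 64}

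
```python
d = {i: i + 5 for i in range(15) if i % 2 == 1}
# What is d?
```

{1: 6, 3: 8, 5: 10, 7: 12, 9: 14, 11: 16, 13: 18}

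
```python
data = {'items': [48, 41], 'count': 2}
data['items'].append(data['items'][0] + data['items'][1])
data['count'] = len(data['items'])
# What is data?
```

After line 1: data = {'items': [48, 41], 'count': 2}
After line 2 (append 48 + 41 = 89): data = {'items': [48, 41, 89], 'count': 2}
After line 3 (count = len(items) = 3): data = {'items': [48, 41, 89], 'count': 3}

{'items': [48, 41, 89], 'count': 3}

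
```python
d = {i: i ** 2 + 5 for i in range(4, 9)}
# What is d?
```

{4: 21, 5: 30, 6: 41, 7: 54, 8: 69}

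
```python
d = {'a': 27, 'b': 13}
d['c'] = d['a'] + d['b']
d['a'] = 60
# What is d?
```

After line 1: d = {'a': 27, 'b': 13}
After line 2 (d['c'] = 27 + 13): d = {'a': 27, 'b': 13, 'c': 40}
After line 3: d = {'a': 60, 'b': 13, 'c': 40}

{'a': 60, 'b': 13, 'c': 40}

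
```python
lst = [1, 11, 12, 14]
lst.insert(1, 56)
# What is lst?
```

[1, 56, 11, 12, 14]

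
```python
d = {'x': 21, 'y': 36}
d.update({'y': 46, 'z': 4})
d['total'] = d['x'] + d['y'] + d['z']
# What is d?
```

After line 1: d = {'x': 21, 'y': 36}
After line 2 (y overwritten, z added): d = {'x': 21, 'y': 46, 'z': 4}
After line 3 (total = 21 + 46 + 4 = 71): d = {'x': 21, 'y': 46, 'z': 4, 'total': 71}

{'x': 21, 'y': 46, 'z': 4, 'total': 71}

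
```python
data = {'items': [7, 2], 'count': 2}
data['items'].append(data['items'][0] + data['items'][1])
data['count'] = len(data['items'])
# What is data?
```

After line 1: data = {'items': [7, 2], 'count': 2}
After line 2 (append 7 + 2 = 9): data = {'items': [7, 2, 9], 'count': 2}
After line 3 (count = len(items) = 3): data = {'items': [7, 2, 9], 'count': 3}

{'items': [7, 2, 9], 'count': 3}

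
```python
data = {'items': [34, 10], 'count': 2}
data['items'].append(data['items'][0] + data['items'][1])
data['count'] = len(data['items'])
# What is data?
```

After line 1: data = {'items': [34, 10], 'count': 2}
After line 2 (append 34 + 10 = 44): data = {'items': [34, 10, 44], 'count': 2}
After line 3 (count = len(items) = 3): data = {'items': [34, 10, 44], 'count': 3}

{'items': [34, 10, 44], 'count': 3}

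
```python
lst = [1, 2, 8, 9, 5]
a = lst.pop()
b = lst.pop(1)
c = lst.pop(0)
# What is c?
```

After line 1: lst = [1, 2, 8, 9, 5]
After line 2 (pop() -> a = 5): lst = [1, 2, 8, 9]
After line 3 (pop(1) -> b = 2): lst = [1, 8, 9]
After line 4 (pop(0) -> c = 1): lst = [8, 9]

1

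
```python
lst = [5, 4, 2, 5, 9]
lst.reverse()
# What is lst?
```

[9, 5, 2, 4, 5]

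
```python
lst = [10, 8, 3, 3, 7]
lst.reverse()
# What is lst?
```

[7, 3, 3, 8, 10]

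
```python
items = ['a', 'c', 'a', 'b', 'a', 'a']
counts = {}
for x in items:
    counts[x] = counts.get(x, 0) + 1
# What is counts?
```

Initial: counts = {}, items = ['a', 'c', 'a', 'b', 'a', 'a']
See 'a': counts = {'a': 1}
See 'c': counts = {'a': 1, 'c': 1}
See 'a': counts = {'a': 2, 'c': 1}
See 'b': counts = {'a': 2, 'c': 1, 'b': 1}
See 'a': counts = {'a': 3, 'c': 1, 'b': 1}
See 'a': counts = {'a': 4, 'c': 1, 'b': 1}

{'a': 4, 'c': 1, 'b': 1}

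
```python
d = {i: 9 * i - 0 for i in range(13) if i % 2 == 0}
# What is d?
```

{0: 0, 2: 18, 4: 36, 6: 54, 8: 72, 10: 90, 12: 108}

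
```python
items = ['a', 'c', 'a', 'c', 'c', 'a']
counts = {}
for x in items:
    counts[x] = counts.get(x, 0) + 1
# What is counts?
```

Initial: counts = {}, items = ['a', 'c', 'a', 'c', 'c', 'a']
See 'a': counts = {'a': 1}
See 'c': counts = {'a': 1, 'c': 1}
See 'a': counts = {'a': 2, 'c': 1}
See 'c': counts = {'a': 2, 'c': 2}
See 'c': counts = {'a': 2, 'c': 3}
See 'a': counts = {'a': 3, 'c': 3}

{'a': 3, 'c': 3}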